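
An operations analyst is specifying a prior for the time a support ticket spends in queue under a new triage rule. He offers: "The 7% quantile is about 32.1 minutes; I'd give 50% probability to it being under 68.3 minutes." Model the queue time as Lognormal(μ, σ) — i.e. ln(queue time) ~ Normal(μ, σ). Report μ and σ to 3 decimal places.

If T ~ Lognormal(μ,σ) then ln T ~ Normal(μ,σ), so the p-quantile of ln T is μ + z_p·σ.
ln(32.1) = 3.469 and ln(68.3) = 4.224; z_{0.07} = -1.476, z_{0.5} = 0.
σ = (4.224 − 3.469)/(0 − (-1.476)) = 0.512.
μ = 3.469 − (-1.476)·0.512 = 4.224.

μ ≈ 4.224, σ ≈ 0.512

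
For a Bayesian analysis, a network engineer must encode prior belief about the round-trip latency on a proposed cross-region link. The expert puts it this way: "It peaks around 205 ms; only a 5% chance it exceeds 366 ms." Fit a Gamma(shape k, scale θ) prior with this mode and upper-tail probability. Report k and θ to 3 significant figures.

Gamma(k,θ) with k>1 has mode (k−1)θ, so θ = 205/(k−1).
Need P(X < 366) = 0.95 with θ tied to k this way. Start at k = 2, θ = 205: P(X<366) ≈ 0.533.
Too low — raise k to concentrate. Iterating converges to k ≈ 9.3.
Then θ = 205/(9.3−1) ≈ 24.7.

k ≈ 9.3, θ ≈ 24.7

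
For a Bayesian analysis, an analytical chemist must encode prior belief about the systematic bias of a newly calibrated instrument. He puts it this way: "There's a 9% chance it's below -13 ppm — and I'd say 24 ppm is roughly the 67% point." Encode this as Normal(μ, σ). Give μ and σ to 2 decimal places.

For Normal(μ,σ), the p-quantile is μ + z_p·σ. Here z_{0.09} = -1.341, z_{0.67} = 0.4399.
So -13 = μ − 1.341σ and 24 = μ + 0.4399σ.
Subtracting: σ = (24 − -13)/(0.4399 − (-1.341)) = 20.78.
Then μ = -13 − (-1.341)·20.78 = 14.86.

μ = 14.86, σ = 20.78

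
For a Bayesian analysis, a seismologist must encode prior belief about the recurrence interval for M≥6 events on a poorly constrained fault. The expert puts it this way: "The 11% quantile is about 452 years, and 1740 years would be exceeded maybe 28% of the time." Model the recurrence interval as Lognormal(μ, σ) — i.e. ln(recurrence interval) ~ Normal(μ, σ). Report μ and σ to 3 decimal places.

If T ~ Lognormal(μ,σ) then ln T ~ Normal(μ,σ), so the p-quantile of ln T is μ + z_p·σ.
ln(452) = 6.114 and ln(1740) = 7.462; z_{0.11} = -1.227, z_{0.72} = 0.5828.
σ = (7.462 − 6.114)/(0.5828 − (-1.227)) = 0.745.
μ = 6.114 − (-1.227)·0.745 = 7.027.

μ ≈ 7.027, σ ≈ 0.745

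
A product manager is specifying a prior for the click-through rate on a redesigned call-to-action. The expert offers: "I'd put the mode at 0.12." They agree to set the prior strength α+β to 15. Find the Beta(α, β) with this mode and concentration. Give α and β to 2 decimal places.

α = 2.56, β = 12.44

For α,β > 1 the Beta mode is (α−1)/(α+β−2). With α+β = 15, the mode is (α−1)/13.
Set (α−1)/13 = 0.12 → α = 1 + 0.12·13 = 2.56.
β = 15 − α = 12.44.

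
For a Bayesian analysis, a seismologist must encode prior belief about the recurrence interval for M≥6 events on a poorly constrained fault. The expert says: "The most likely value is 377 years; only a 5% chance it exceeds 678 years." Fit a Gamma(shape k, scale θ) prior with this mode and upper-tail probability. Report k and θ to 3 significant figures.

k ≈ 9.09, θ ≈ 46.6

Gamma(k,θ) with k>1 has mode (k−1)θ, so θ = 377/(k−1).
Need P(X < 678) = 0.95 with θ tied to k this way. Start at k = 2, θ = 377: P(X<678) ≈ 0.537.
Too low — raise k to concentrate. Iterating converges to k ≈ 9.09.
Then θ = 377/(9.09−1) ≈ 46.6.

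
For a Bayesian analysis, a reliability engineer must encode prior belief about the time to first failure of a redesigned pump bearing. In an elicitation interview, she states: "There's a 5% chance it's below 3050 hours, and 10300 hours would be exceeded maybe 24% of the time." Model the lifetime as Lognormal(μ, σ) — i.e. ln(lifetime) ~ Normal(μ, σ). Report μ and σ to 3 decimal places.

μ ≈ 8.874, σ ≈ 0.518

If T ~ Lognormal(μ,σ) then ln T ~ Normal(μ,σ), so the p-quantile of ln T is μ + z_p·σ.
ln(3050) = 8.023 and ln(10300) = 9.24; z_{0.05} = -1.645, z_{0.76} = 0.7063.
σ = (9.24 − 8.023)/(0.7063 − (-1.645)) = 0.518.
μ = 8.023 − (-1.645)·0.518 = 8.874.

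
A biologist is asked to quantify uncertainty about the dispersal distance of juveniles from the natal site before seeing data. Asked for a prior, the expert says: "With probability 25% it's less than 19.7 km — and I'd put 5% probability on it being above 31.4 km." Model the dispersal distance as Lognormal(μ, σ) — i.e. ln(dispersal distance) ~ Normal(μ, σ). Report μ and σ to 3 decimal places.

If T ~ Lognormal(μ,σ) then ln T ~ Normal(μ,σ), so the p-quantile of ln T is μ + z_p·σ.
ln(19.7) = 2.981 and ln(31.4) = 3.447; z_{0.25} = -0.6745, z_{0.95} = 1.645.
σ = (3.447 − 2.981)/(1.645 − (-0.6745)) = 0.201.
μ = 2.981 − (-0.6745)·0.201 = 3.116.

μ ≈ 3.116, σ ≈ 0.201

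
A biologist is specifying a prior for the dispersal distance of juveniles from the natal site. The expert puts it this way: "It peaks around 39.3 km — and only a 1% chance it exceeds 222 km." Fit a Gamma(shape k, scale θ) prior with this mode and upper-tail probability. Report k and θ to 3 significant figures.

k ≈ 2.26, θ ≈ 31.2

Gamma(k,θ) with k>1 has mode (k−1)θ, so θ = 39.3/(k−1).
Need P(X < 222) = 0.99 with θ tied to k this way. Start at k = 2, θ = 39.3: P(X<222) ≈ 0.977.
Too low — raise k to concentrate. Iterating converges to k ≈ 2.26.
Then θ = 39.3/(2.26−1) ≈ 31.2.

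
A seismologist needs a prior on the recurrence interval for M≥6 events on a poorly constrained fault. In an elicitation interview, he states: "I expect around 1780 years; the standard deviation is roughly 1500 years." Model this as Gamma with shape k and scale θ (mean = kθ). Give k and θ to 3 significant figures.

For Gamma(k, scale θ): mean = kθ, variance = kθ², so CV = 1/√k.
CV = SD/mean = 1500/1780 = 0.8427, hence k = 1/CV² = 1.41.
Then θ = mean/k = 1780/1.41 = 1260.

k ≈ 1.41, θ ≈ 1260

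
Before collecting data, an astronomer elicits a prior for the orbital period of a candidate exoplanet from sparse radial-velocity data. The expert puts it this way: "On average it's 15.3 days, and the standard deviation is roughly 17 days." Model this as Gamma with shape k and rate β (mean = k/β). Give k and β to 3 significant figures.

For Gamma(k, rate β): mean = k/β, variance = k/β², so CV = 1/√k.
CV = SD/mean = 17/15.3 = 1.111, hence k = 1/CV² = 0.81.
Then β = k/mean = 0.81/15.3 = 0.0529.

k ≈ 0.81, β ≈ 0.0529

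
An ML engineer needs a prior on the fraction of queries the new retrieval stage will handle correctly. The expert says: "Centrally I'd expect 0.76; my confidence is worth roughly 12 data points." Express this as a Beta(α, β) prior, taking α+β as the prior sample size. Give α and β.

Under the effective-sample-size interpretation, Beta(α, β) has prior mean α/(α+β) and prior sample size α+β.
So α+β = 12 and α/(α+β) = 0.76, giving α = 0.76·12 = 9.12 and β = 12 − 9.12 = 2.88.

α = 9.12, β = 2.88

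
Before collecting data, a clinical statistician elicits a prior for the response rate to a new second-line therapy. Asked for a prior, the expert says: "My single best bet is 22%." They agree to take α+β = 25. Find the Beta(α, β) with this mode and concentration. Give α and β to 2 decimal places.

For α,β > 1 the Beta mode is (α−1)/(α+β−2). With α+β = 25, the mode is (α−1)/23.
Set (α−1)/23 = 0.22 → α = 1 + 0.22·23 = 6.06.
β = 25 − α = 18.94.

α = 6.06, β = 18.94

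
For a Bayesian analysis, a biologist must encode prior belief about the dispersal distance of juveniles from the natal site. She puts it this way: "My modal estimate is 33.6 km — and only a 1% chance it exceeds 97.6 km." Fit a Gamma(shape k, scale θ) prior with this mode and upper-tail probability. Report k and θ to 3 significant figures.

Gamma(k,θ) with k>1 has mode (k−1)θ, so θ = 33.6/(k−1).
Need P(X < 97.6) = 0.99 with θ tied to k this way. Start at k = 2, θ = 33.6: P(X<97.6) ≈ 0.786.
Too low — raise k to concentrate. Iterating converges to k ≈ 4.99.
Then θ = 33.6/(4.99−1) ≈ 8.42.

k ≈ 4.99, θ ≈ 8.42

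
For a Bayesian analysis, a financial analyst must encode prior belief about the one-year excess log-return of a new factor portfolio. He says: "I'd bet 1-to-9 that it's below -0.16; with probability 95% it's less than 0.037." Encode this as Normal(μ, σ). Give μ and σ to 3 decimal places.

μ = -0.074, σ = 0.067

For Normal(μ,σ), the p-quantile is μ + z_p·σ. Here z_{0.1} = -1.282, z_{0.95} = 1.645.
So -0.16 = μ − 1.282σ and 0.037 = μ + 1.645σ.
Subtracting: σ = (0.037 − -0.16)/(1.645 − (-1.282)) = 0.067.
Then μ = -0.16 − (-1.282)·0.067 = -0.074.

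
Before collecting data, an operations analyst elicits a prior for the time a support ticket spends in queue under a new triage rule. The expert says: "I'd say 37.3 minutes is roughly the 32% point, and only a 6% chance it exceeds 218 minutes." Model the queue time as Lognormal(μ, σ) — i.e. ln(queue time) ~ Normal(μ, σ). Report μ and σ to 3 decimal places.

μ ≈ 4.027, σ ≈ 0.873

If T ~ Lognormal(μ,σ) then ln T ~ Normal(μ,σ), so the p-quantile of ln T is μ + z_p·σ.
ln(37.3) = 3.619 and ln(218) = 5.384; z_{0.32} = -0.4677, z_{0.94} = 1.555.
σ = (5.384 − 3.619)/(1.555 − (-0.4677)) = 0.873.
μ = 3.619 − (-0.4677)·0.873 = 4.027.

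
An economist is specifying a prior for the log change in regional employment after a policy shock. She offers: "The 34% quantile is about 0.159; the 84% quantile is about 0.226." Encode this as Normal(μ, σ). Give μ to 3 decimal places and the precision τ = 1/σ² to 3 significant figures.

μ = 0.179, τ = 441

For Normal(μ,σ), the p-quantile is μ + z_p·σ. Here z_{0.34} = -0.4125, z_{0.84} = 0.9945.
So 0.159 = μ − 0.4125σ and 0.226 = μ + 0.9945σ.
Subtracting: σ = (0.226 − 0.159)/(0.9945 − (-0.4125)) = 0.048.
Then μ = 0.159 − (-0.4125)·0.048 = 0.179.
Precision τ = 1/σ² = 1/0.04762² = 441.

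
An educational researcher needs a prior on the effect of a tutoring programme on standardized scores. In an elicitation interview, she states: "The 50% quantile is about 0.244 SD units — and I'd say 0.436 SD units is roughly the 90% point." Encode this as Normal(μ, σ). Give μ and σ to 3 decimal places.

μ = 0.244, σ = 0.150

For Normal(μ,σ), the p-quantile is μ + z_p·σ. Here z_{0.5} = 0, z_{0.9} = 1.282.
So 0.244 = μ + 0σ and 0.436 = μ + 1.282σ.
Subtracting: σ = (0.436 − 0.244)/(1.282 − (0)) = 0.150.
Then μ = 0.244 − (0)·0.150 = 0.244.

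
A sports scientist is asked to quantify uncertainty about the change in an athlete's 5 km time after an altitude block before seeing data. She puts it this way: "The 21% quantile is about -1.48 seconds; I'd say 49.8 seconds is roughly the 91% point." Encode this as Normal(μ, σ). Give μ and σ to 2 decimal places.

μ = 17.78, σ = 23.88

The p-quantile of Normal(μ,σ) is μ + z_p·σ, with z_{0.21} = -0.8064 and z_{0.91} = 1.341.
Eliminate σ: μ = (z₂·x₁ − z₁·x₂)/(z₂ − z₁) = (1.341·-1.48 − (-0.8064)·49.8)/2.147 = 17.78.
Then σ = (x₂ − x₁)/(z₂ − z₁) = (49.8 − -1.48)/2.147 = 23.88.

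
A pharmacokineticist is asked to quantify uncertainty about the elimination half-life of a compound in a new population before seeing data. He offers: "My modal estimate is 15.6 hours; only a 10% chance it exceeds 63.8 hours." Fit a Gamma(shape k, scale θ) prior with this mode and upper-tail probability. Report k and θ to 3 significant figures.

k ≈ 1.92, θ ≈ 16.9

Gamma(k,θ) with k>1 has mode (k−1)θ, so θ = 15.6/(k−1).
Need P(X < 63.8) = 0.9 with θ tied to k this way. Start at k = 2, θ = 15.6: P(X<63.8) ≈ 0.915.
Too high — lower k to spread out. Iterating converges to k ≈ 1.92.
Then θ = 15.6/(1.92−1) ≈ 16.9.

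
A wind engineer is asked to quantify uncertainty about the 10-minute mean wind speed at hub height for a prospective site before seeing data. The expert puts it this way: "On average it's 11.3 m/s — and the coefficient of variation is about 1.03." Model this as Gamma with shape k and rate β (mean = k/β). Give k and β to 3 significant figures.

For Gamma(k, rate β): mean = k/β, variance = k/β², so CV = 1/√k.
CV = 1.03, hence k = 1/CV² = 0.943.
Then β = k/mean = 0.943/11.3 = 0.0834.

k ≈ 0.943, β ≈ 0.0834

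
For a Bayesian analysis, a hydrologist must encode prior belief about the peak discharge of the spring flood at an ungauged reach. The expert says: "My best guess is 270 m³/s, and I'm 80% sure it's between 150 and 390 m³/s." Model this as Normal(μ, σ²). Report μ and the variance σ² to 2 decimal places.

A symmetric 80% interval runs μ ± z·σ with z = 1.282.
Half-width = 120, so σ = 120/1.282 = 93.636 and σ² = 8767.79.
μ is the stated best guess, 270.00.

μ = 270.00, σ² = 8767.79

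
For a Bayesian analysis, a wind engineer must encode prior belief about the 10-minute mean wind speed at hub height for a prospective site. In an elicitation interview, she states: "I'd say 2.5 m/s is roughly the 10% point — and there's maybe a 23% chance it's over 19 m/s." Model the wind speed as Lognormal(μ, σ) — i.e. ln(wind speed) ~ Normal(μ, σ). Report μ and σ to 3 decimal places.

If T ~ Lognormal(μ,σ) then ln T ~ Normal(μ,σ), so the p-quantile of ln T is μ + z_p·σ.
ln(2.5) = 0.9163 and ln(19) = 2.944; z_{0.1} = -1.282, z_{0.77} = 0.7388.
σ = (2.944 − 0.9163)/(0.7388 − (-1.282)) = 1.004.
μ = 0.9163 − (-1.282)·1.004 = 2.203.

μ ≈ 2.203, σ ≈ 1.004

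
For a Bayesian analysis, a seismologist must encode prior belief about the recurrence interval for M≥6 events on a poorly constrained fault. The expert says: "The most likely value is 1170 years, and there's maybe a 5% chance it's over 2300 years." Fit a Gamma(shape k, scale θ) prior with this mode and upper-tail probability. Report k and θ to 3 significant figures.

Gamma(k,θ) with k>1 has mode (k−1)θ, so θ = 1170/(k−1).
Need P(X < 2300) = 0.95 with θ tied to k this way. Start at k = 2, θ = 1170: P(X<2300) ≈ 0.585.
Too low — raise k to concentrate. Iterating converges to k ≈ 7.07.
Then θ = 1170/(7.07−1) ≈ 193.

k ≈ 7.07, θ ≈ 193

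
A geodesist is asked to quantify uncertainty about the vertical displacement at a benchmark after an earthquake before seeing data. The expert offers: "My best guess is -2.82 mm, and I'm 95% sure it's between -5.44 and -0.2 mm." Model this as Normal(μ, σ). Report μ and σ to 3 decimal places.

A symmetric 95% interval runs μ ± z·σ with z = 1.96.
Half-width = 2.62, so σ = 2.62/1.96 = 1.337.
μ is the stated best guess, -2.820.

μ = -2.820, σ = 1.337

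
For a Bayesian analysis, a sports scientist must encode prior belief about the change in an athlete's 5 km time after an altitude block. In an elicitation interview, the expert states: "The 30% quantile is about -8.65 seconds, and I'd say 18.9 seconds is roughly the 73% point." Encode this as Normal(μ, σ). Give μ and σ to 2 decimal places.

The p-quantile of Normal(μ,σ) is μ + z_p·σ, with z_{0.3} = -0.5244 and z_{0.73} = 0.6128.
Eliminate σ: μ = (z₂·x₁ − z₁·x₂)/(z₂ − z₁) = (0.6128·-8.65 − (-0.5244)·18.9)/1.137 = 4.05.
Then σ = (x₂ − x₁)/(z₂ − z₁) = (18.9 − -8.65)/1.137 = 24.23.

μ = 4.05, σ = 24.23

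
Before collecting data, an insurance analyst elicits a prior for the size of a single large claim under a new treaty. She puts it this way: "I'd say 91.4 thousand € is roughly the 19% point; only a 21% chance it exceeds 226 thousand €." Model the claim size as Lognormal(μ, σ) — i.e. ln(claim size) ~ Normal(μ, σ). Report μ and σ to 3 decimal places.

μ ≈ 4.987, σ ≈ 0.537

If T ~ Lognormal(μ,σ) then ln T ~ Normal(μ,σ), so the p-quantile of ln T is μ + z_p·σ.
ln(91.4) = 4.515 and ln(226) = 5.421; z_{0.19} = -0.8779, z_{0.79} = 0.8064.
σ = (5.421 − 4.515)/(0.8064 − (-0.8779)) = 0.537.
μ = 4.515 − (-0.8779)·0.537 = 4.987.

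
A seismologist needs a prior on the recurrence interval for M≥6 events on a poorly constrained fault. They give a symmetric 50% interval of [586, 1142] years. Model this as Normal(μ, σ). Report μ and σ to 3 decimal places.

μ = 864.000, σ = 412.163

A symmetric 50% interval runs μ ± z·σ with z = 0.6745.
Half-width = 278, so σ = 278/0.6745 = 412.163.
μ is the interval midpoint, 864.000.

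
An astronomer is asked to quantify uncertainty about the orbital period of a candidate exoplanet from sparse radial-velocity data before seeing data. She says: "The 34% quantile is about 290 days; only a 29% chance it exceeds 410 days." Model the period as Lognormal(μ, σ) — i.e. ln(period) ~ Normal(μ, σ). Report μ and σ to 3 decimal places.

μ ≈ 5.818, σ ≈ 0.359

If T ~ Lognormal(μ,σ) then ln T ~ Normal(μ,σ), so the p-quantile of ln T is μ + z_p·σ.
ln(290) = 5.67 and ln(410) = 6.016; z_{0.34} = -0.4125, z_{0.71} = 0.5534.
σ = (6.016 − 5.67)/(0.5534 − (-0.4125)) = 0.359.
μ = 5.67 − (-0.4125)·0.359 = 5.818.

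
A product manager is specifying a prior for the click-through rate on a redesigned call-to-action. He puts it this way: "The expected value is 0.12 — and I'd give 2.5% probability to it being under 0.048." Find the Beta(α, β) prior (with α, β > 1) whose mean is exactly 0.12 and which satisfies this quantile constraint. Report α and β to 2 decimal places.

α ≈ 6.38, β ≈ 46.80

With mean 0.12 fixed, write α = 0.12s, β = 0.88s where s = α+β.
Need P(θ < 0.048) = 0.025 under Beta(0.12s, 0.88s). Normal approximation: (q−m)/√(m(1−m)/s) ≈ z_{0.025} = -1.96, so s ≈ 0.12·0.88·(-1.96)²/(0.048−0.12)² = 78.3.
At s = 78.3: P(θ<0.048) ≈ 0.008. Adjusting to match 0.025 gives s ≈ 53.19.
So α = 0.12·53.19 ≈ 6.38, β = 0.88·53.19 ≈ 46.80.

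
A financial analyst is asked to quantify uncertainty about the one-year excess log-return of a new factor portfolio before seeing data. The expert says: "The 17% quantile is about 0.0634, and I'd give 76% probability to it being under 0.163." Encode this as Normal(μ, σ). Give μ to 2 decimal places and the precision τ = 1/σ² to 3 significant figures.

For Normal(μ,σ), the p-quantile is μ + z_p·σ. Here z_{0.17} = -0.9542, z_{0.76} = 0.7063.
So 0.0634 = μ − 0.9542σ and 0.163 = μ + 0.7063σ.
Subtracting: σ = (0.163 − 0.0634)/(0.7063 − (-0.9542)) = 0.06.
Then μ = 0.0634 − (-0.9542)·0.06 = 0.12.
Precision τ = 1/σ² = 1/0.05998² = 278.

μ = 0.12, τ = 278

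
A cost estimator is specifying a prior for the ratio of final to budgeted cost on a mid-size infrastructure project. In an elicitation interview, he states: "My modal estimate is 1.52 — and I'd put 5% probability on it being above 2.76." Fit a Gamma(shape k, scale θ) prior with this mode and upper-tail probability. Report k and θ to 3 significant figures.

Gamma(k,θ) with k>1 has mode (k−1)θ, so θ = 1.52/(k−1).
Need P(X < 2.76) = 0.95 with θ tied to k this way. Start at k = 2, θ = 1.52: P(X<2.76) ≈ 0.542.
Too low — raise k to concentrate. Iterating converges to k ≈ 8.83.
Then θ = 1.52/(8.83−1) ≈ 0.194.

k ≈ 8.83, θ ≈ 0.194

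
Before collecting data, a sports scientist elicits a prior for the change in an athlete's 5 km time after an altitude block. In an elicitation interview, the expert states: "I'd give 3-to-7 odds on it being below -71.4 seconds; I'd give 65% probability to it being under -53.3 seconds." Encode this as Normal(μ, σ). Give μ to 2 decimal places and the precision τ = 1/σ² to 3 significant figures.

μ = -60.97, τ = 0.00253

For Normal(μ,σ), the p-quantile is μ + z_p·σ. Here z_{0.3} = -0.5244, z_{0.65} = 0.3853.
So -71.4 = μ − 0.5244σ and -53.3 = μ + 0.3853σ.
Subtracting: σ = (-53.3 − -71.4)/(0.3853 − (-0.5244)) = 19.90.
Then μ = -71.4 − (-0.5244)·19.90 = -60.97.
Precision τ = 1/σ² = 1/19.9² = 0.00253.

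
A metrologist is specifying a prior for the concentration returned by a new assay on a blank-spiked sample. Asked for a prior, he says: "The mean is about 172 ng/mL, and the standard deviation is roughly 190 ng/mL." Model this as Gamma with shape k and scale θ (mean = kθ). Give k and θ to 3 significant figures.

For Gamma(k, scale θ): mean = kθ, variance = kθ², so CV = 1/√k.
CV = SD/mean = 190/172 = 1.105, hence k = 1/CV² = 0.82.
Then θ = mean/k = 172/0.82 = 210.

k ≈ 0.82, θ ≈ 210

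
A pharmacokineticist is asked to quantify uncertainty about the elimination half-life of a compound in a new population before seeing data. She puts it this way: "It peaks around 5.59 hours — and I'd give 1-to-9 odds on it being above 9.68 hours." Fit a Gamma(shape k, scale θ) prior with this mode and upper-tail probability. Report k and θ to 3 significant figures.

Gamma(k,θ) with k>1 has mode (k−1)θ, so θ = 5.59/(k−1).
Need P(X < 9.68) = 0.9 with θ tied to k this way. Start at k = 2, θ = 5.59: P(X<9.68) ≈ 0.517.
Too low — raise k to concentrate. Iterating converges to k ≈ 7.29.
Then θ = 5.59/(7.29−1) ≈ 0.888.

k ≈ 7.29, θ ≈ 0.888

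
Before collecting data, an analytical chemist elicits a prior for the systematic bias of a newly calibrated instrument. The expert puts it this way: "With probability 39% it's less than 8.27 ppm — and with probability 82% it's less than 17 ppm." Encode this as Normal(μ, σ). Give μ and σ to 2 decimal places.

μ = 10.31, σ = 7.31

For Normal(μ,σ), the p-quantile is μ + z_p·σ. Here z_{0.39} = -0.2793, z_{0.82} = 0.9154.
So 8.27 = μ − 0.2793σ and 17 = μ + 0.9154σ.
Subtracting: σ = (17 − 8.27)/(0.9154 − (-0.2793)) = 7.31.
Then μ = 8.27 − (-0.2793)·7.31 = 10.31.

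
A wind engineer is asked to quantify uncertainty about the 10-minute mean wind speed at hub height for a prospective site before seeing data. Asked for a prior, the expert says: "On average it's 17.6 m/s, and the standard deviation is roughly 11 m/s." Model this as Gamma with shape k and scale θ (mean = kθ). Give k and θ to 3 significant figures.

For Gamma(k, scale θ): mean = kθ, variance = kθ², so CV = 1/√k.
CV = SD/mean = 11/17.6 = 0.625, hence k = 1/CV² = 2.56.
Then θ = mean/k = 17.6/2.56 = 6.87.

k ≈ 2.56, θ ≈ 6.87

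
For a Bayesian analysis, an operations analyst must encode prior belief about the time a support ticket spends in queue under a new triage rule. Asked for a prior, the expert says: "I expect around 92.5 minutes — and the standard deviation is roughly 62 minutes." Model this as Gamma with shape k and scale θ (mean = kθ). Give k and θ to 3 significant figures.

k ≈ 2.23, θ ≈ 41.6

For Gamma(k, scale θ): mean = kθ, variance = kθ², so CV = 1/√k.
CV = SD/mean = 62/92.5 = 0.6703, hence k = 1/CV² = 2.23.
Then θ = mean/k = 92.5/2.23 = 41.6.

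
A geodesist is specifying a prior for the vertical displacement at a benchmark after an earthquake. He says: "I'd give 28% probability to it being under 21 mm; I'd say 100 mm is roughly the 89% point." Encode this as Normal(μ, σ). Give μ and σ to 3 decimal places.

μ = 46.448, σ = 43.662

For Normal(μ,σ), the p-quantile is μ + z_p·σ. Here z_{0.28} = -0.5828, z_{0.89} = 1.227.
So 21 = μ − 0.5828σ and 100 = μ + 1.227σ.
Subtracting: σ = (100 − 21)/(1.227 − (-0.5828)) = 43.662.
Then μ = 21 − (-0.5828)·43.662 = 46.448.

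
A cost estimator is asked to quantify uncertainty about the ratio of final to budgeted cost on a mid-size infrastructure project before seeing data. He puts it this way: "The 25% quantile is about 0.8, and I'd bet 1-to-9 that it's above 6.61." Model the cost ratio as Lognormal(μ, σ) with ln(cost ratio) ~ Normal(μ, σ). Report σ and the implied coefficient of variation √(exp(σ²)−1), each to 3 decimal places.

σ ≈ 1.080, CV ≈ 1.486

If T ~ Lognormal(μ,σ) then ln T ~ Normal(μ,σ), so the p-quantile of ln T is μ + z_p·σ.
ln(0.8) = -0.2231 and ln(6.61) = 1.889; z_{0.25} = -0.6745, z_{0.9} = 1.282.
σ = (1.889 − -0.2231)/(1.282 − (-0.6745)) = 1.080.
μ = -0.2231 − (-0.6745)·1.080 = 0.505.
CV = √(exp(σ²)−1) = √(exp(1.1655)−1) = 1.486.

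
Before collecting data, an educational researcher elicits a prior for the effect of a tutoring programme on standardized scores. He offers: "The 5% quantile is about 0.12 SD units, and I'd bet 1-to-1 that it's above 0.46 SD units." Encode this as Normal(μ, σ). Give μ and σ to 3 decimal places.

μ = 0.460, σ = 0.207

The p-quantile of Normal(μ,σ) is μ + z_p·σ, with z_{0.05} = -1.645 and z_{0.5} = 0.
Eliminate σ: μ = (z₂·x₁ − z₁·x₂)/(z₂ − z₁) = (0·0.12 − (-1.645)·0.46)/1.645 = 0.460.
Then σ = (x₂ − x₁)/(z₂ − z₁) = (0.46 − 0.12)/1.645 = 0.207.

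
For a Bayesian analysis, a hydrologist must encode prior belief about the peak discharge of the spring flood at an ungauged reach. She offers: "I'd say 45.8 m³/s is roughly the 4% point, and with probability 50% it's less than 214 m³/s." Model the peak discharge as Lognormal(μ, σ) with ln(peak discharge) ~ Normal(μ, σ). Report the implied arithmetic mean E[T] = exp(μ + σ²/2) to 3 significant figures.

E[T] ≈ 315 m³/s

If T ~ Lognormal(μ,σ) then ln T ~ Normal(μ,σ), so the p-quantile of ln T is μ + z_p·σ.
ln(45.8) = 3.824 and ln(214) = 5.366; z_{0.04} = -1.751, z_{0.5} = 0.
σ = (5.366 − 3.824)/(0 − (-1.751)) = 0.881.
μ = 3.824 − (-1.751)·0.881 = 5.366.
E[T] = exp(μ + σ²/2) = exp(5.366 + 0.3877) = 315 m³/s.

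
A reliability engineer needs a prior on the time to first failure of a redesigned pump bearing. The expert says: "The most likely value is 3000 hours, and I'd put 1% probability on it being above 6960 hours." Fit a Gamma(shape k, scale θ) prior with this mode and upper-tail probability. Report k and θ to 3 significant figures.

Gamma(k,θ) with k>1 has mode (k−1)θ, so θ = 3000/(k−1).
Need P(X < 6960) = 0.99 with θ tied to k this way. Start at k = 2, θ = 3000: P(X<6960) ≈ 0.674.
Too low — raise k to concentrate. Iterating converges to k ≈ 7.73.
Then θ = 3000/(7.73−1) ≈ 446.

k ≈ 7.73, θ ≈ 446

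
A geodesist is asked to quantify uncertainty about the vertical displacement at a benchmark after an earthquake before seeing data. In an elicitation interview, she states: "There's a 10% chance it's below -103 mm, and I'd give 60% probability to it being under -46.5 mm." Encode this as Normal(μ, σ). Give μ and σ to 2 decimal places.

For Normal(μ,σ), the p-quantile is μ + z_p·σ. Here z_{0.1} = -1.282, z_{0.6} = 0.2533.
So -103 = μ − 1.282σ and -46.5 = μ + 0.2533σ.
Subtracting: σ = (-46.5 − -103)/(0.2533 − (-1.282)) = 36.81.
Then μ = -103 − (-1.282)·36.81 = -55.83.

μ = -55.83, σ = 36.81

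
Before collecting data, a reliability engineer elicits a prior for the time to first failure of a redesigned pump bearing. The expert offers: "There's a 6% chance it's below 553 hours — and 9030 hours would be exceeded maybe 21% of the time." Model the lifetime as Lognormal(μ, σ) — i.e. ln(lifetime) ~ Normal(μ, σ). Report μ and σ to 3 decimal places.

μ ≈ 8.154, σ ≈ 1.183

If T ~ Lognormal(μ,σ) then ln T ~ Normal(μ,σ), so the p-quantile of ln T is μ + z_p·σ.
ln(553) = 6.315 and ln(9030) = 9.108; z_{0.06} = -1.555, z_{0.79} = 0.8064.
σ = (9.108 − 6.315)/(0.8064 − (-1.555)) = 1.183.
μ = 6.315 − (-1.555)·1.183 = 8.154.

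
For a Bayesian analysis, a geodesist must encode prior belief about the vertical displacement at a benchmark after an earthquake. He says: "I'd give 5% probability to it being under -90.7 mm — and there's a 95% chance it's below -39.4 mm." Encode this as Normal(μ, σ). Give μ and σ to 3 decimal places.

μ = -65.050, σ = 15.594

The p-quantile of Normal(μ,σ) is μ + z_p·σ, with z_{0.05} = -1.645 and z_{0.95} = 1.645.
Eliminate σ: μ = (z₂·x₁ − z₁·x₂)/(z₂ − z₁) = (1.645·-90.7 − (-1.645)·-39.4)/3.29 = -65.050.
Then σ = (x₂ − x₁)/(z₂ − z₁) = (-39.4 − -90.7)/3.29 = 15.594.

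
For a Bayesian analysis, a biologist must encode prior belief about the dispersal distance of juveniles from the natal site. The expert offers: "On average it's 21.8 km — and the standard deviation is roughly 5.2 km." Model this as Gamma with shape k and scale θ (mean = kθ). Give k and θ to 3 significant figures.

k ≈ 17.6, θ ≈ 1.24

For Gamma(k, scale θ): mean = kθ, variance = kθ², so CV = 1/√k.
CV = SD/mean = 5.2/21.8 = 0.2385, hence k = 1/CV² = 17.6.
Then θ = mean/k = 21.8/17.6 = 1.24.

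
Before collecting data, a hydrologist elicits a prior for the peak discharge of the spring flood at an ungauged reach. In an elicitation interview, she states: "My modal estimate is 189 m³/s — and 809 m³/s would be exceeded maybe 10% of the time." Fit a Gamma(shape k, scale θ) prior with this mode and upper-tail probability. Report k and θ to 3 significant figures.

Gamma(k,θ) with k>1 has mode (k−1)θ, so θ = 189/(k−1).
Need P(X < 809) = 0.9 with θ tied to k this way. Start at k = 2, θ = 189: P(X<809) ≈ 0.927.
Too high — lower k to spread out. Iterating converges to k ≈ 1.86.
Then θ = 189/(1.86−1) ≈ 220.

k ≈ 1.86, θ ≈ 220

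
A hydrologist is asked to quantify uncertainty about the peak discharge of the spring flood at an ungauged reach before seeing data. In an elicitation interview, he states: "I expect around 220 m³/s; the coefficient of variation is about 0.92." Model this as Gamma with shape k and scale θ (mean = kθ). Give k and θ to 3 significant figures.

For Gamma(k, scale θ): mean = kθ, variance = kθ², so CV = 1/√k.
CV = 0.92, hence k = 1/CV² = 1.18.
Then θ = mean/k = 220/1.18 = 186.

k ≈ 1.18, θ ≈ 186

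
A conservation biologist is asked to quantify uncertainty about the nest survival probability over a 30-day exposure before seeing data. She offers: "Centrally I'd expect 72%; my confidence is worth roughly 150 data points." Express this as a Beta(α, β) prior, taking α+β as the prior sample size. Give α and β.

α = 108, β = 42

Under the effective-sample-size interpretation, Beta(α, β) has prior mean α/(α+β) and prior sample size α+β.
So α+β = 150 and α/(α+β) = 0.72, giving α = 0.72·150 = 108 and β = 150 − 108 = 42.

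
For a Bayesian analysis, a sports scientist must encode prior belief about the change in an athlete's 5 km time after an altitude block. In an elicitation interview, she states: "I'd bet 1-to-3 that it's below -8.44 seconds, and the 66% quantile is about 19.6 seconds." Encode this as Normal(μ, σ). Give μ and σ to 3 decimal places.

For Normal(μ,σ), the p-quantile is μ + z_p·σ. Here z_{0.25} = -0.6745, z_{0.66} = 0.4125.
So -8.44 = μ − 0.6745σ and 19.6 = μ + 0.4125σ.
Subtracting: σ = (19.6 − -8.44)/(0.4125 − (-0.6745)) = 25.797.
Then μ = -8.44 − (-0.6745)·25.797 = 8.960.

μ = 8.960, σ = 25.797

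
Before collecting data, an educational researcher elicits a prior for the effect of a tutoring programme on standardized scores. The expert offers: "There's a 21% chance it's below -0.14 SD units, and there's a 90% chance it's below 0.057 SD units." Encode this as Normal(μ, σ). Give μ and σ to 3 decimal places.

For Normal(μ,σ), the p-quantile is μ + z_p·σ. Here z_{0.21} = -0.8064, z_{0.9} = 1.282.
So -0.14 = μ − 0.8064σ and 0.057 = μ + 1.282σ.
Subtracting: σ = (0.057 − -0.14)/(1.282 − (-0.8064)) = 0.094.
Then μ = -0.14 − (-0.8064)·0.094 = -0.064.

μ = -0.064, σ = 0.094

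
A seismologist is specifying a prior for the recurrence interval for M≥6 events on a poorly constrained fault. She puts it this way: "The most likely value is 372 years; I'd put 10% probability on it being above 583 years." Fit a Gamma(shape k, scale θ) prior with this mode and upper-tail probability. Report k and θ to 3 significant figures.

Gamma(k,θ) with k>1 has mode (k−1)θ, so θ = 372/(k−1).
Need P(X < 583) = 0.9 with θ tied to k this way. Start at k = 2, θ = 372: P(X<583) ≈ 0.464.
Too low — raise k to concentrate. Iterating converges to k ≈ 10.3.
Then θ = 372/(10.3−1) ≈ 40.1.

k ≈ 10.3, θ ≈ 40.1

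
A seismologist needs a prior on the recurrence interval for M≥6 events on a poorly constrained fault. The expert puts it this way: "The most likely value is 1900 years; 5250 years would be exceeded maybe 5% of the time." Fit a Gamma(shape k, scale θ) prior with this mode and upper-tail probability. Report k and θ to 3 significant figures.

Gamma(k,θ) with k>1 has mode (k−1)θ, so θ = 1900/(k−1).
Need P(X < 5250) = 0.95 with θ tied to k this way. Start at k = 2, θ = 1900: P(X<5250) ≈ 0.763.
Too low — raise k to concentrate. Iterating converges to k ≈ 3.6.
Then θ = 1900/(3.6−1) ≈ 732.

k ≈ 3.6, θ ≈ 732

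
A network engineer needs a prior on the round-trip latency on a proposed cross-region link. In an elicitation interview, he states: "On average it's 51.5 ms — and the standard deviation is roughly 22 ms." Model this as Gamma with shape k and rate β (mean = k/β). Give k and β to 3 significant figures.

k ≈ 5.48, β ≈ 0.106

For Gamma(k, rate β): mean = k/β, variance = k/β², so CV = 1/√k.
CV = SD/mean = 22/51.5 = 0.4272, hence k = 1/CV² = 5.48.
Then β = k/mean = 5.48/51.5 = 0.106.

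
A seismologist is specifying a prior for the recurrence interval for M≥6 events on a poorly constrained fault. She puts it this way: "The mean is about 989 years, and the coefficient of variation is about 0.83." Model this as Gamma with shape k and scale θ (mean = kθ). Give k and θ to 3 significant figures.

For Gamma(k, scale θ): mean = kθ, variance = kθ², so CV = 1/√k.
CV = 0.83, hence k = 1/CV² = 1.45.
Then θ = mean/k = 989/1.45 = 681.

k ≈ 1.45, θ ≈ 681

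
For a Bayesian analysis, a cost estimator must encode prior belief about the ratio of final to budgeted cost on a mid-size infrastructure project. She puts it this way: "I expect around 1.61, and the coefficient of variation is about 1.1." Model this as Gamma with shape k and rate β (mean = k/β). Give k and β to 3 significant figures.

For Gamma(k, rate β): mean = k/β, variance = k/β², so CV = 1/√k.
CV = 1.1, hence k = 1/CV² = 0.826.
Then β = k/mean = 0.826/1.61 = 0.513.

k ≈ 0.826, β ≈ 0.513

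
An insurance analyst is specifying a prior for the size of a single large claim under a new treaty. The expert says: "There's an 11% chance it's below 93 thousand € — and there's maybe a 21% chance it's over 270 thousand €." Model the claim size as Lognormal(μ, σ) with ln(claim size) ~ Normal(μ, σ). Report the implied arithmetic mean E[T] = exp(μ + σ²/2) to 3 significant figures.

If T ~ Lognormal(μ,σ) then ln T ~ Normal(μ,σ), so the p-quantile of ln T is μ + z_p·σ.
ln(93) = 4.533 and ln(270) = 5.598; z_{0.11} = -1.227, z_{0.79} = 0.8064.
σ = (5.598 − 4.533)/(0.8064 − (-1.227)) = 0.524.
μ = 4.533 − (-1.227)·0.524 = 5.176.
E[T] = exp(μ + σ²/2) = exp(5.176 + 0.1374) = 203 thousand €.

E[T] ≈ 203 thousand €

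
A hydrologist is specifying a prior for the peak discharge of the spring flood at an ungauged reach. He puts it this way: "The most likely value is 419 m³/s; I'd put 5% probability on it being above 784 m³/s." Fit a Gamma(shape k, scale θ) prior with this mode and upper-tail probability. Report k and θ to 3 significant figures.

k ≈ 8.09, θ ≈ 59.1

Gamma(k,θ) with k>1 has mode (k−1)θ, so θ = 419/(k−1).
Need P(X < 784) = 0.95 with θ tied to k this way. Start at k = 2, θ = 419: P(X<784) ≈ 0.558.
Too low — raise k to concentrate. Iterating converges to k ≈ 8.09.
Then θ = 419/(8.09−1) ≈ 59.1.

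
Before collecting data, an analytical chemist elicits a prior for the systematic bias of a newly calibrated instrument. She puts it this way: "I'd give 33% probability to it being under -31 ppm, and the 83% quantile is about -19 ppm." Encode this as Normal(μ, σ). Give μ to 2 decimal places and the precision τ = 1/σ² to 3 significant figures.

For Normal(μ,σ), the p-quantile is μ + z_p·σ. Here z_{0.33} = -0.4399, z_{0.83} = 0.9542.
So -31 = μ − 0.4399σ and -19 = μ + 0.9542σ.
Subtracting: σ = (-19 − -31)/(0.9542 − (-0.4399)) = 8.61.
Then μ = -31 − (-0.4399)·8.61 = -27.21.
Precision τ = 1/σ² = 1/8.608² = 0.0135.

μ = -27.21, τ = 0.0135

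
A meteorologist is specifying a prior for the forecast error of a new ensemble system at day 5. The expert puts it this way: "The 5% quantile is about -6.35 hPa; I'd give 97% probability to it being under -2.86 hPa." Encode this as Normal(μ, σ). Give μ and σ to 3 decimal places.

The p-quantile of Normal(μ,σ) is μ + z_p·σ, with z_{0.05} = -1.645 and z_{0.97} = 1.881.
Eliminate σ: μ = (z₂·x₁ − z₁·x₂)/(z₂ − z₁) = (1.881·-6.35 − (-1.645)·-2.86)/3.526 = -4.722.
Then σ = (x₂ − x₁)/(z₂ − z₁) = (-2.86 − -6.35)/3.526 = 0.990.

μ = -4.722, σ = 0.990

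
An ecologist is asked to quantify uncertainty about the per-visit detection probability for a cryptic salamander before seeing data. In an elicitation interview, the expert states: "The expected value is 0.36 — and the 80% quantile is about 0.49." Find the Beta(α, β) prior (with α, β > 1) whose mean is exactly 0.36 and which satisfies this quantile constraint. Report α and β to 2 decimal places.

With mean 0.36 fixed, write α = 0.36s, β = 0.64s where s = α+β.
Need P(θ < 0.49) = 0.8 under Beta(0.36s, 0.64s). Normal approximation: (q−m)/√(m(1−m)/s) ≈ z_{0.8} = 0.842, so s ≈ 0.36·0.64·(0.842)²/(0.49−0.36)² = 9.7.
At s = 9.7: P(θ<0.49) ≈ 0.804. Adjusting to match 0.8 gives s ≈ 9.30.
So α = 0.36·9.30 ≈ 3.35, β = 0.64·9.30 ≈ 5.95.

α ≈ 3.35, β ≈ 5.95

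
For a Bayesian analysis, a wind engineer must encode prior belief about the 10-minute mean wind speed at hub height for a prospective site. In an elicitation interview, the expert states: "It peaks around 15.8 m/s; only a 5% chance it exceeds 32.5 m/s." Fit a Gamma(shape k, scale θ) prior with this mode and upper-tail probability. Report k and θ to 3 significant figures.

Gamma(k,θ) with k>1 has mode (k−1)θ, so θ = 15.8/(k−1).
Need P(X < 32.5) = 0.95 with θ tied to k this way. Start at k = 2, θ = 15.8: P(X<32.5) ≈ 0.609.
Too low — raise k to concentrate. Iterating converges to k ≈ 6.32.
Then θ = 15.8/(6.32−1) ≈ 2.97.

k ≈ 6.32, θ ≈ 2.97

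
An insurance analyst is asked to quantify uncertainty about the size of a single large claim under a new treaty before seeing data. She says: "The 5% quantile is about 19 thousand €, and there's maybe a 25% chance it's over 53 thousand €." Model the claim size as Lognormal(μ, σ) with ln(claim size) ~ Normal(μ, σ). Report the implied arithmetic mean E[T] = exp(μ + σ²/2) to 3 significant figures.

If T ~ Lognormal(μ,σ) then ln T ~ Normal(μ,σ), so the p-quantile of ln T is μ + z_p·σ.
ln(19) = 2.944 and ln(53) = 3.97; z_{0.05} = -1.645, z_{0.75} = 0.6745.
σ = (3.97 − 2.944)/(0.6745 − (-1.645)) = 0.442.
μ = 2.944 − (-1.645)·0.442 = 3.672.
E[T] = exp(μ + σ²/2) = exp(3.672 + 0.0978) = 43.4 thousand €.

E[T] ≈ 43.4 thousand €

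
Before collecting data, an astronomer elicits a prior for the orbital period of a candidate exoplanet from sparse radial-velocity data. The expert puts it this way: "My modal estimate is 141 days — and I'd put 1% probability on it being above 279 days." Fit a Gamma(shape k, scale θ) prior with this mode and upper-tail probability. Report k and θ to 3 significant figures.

Gamma(k,θ) with k>1 has mode (k−1)θ, so θ = 141/(k−1).
Need P(X < 279) = 0.99 with θ tied to k this way. Start at k = 2, θ = 141: P(X<279) ≈ 0.588.
Too low — raise k to concentrate. Iterating converges to k ≈ 11.6.
Then θ = 141/(11.6−1) ≈ 13.3.

k ≈ 11.6, θ ≈ 13.3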